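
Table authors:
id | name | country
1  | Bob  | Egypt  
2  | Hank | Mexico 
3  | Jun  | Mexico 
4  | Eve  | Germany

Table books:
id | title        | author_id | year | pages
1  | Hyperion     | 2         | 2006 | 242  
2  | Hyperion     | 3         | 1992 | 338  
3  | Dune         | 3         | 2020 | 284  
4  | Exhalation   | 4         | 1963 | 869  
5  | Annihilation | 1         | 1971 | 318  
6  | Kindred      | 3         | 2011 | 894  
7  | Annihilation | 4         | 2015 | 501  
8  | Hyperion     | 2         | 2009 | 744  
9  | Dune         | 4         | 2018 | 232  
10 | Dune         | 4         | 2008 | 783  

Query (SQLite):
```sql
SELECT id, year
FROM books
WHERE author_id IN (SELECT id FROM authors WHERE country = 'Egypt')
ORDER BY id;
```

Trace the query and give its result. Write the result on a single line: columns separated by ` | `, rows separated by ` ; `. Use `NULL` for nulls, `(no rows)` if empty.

5 | 1971

Inner query: authors.id where country = 'Egypt'.
Outer: keep books rows whose author_id is in that set.
Inner query → {1}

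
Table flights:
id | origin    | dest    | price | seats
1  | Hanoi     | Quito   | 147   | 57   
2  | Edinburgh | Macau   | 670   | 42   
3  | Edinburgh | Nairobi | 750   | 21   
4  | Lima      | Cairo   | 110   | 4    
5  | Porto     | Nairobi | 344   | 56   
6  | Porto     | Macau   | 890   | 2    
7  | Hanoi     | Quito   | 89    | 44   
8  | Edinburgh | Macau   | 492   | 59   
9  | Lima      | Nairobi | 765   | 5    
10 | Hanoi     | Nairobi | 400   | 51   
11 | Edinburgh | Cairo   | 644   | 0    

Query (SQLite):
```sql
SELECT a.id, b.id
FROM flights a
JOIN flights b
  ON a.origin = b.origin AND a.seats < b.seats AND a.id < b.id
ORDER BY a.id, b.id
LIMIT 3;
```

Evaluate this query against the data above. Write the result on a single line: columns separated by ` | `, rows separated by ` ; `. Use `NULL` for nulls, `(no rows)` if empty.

Pairs (a,b) with same origin, a.seats < b.seats, a.id < b.id.
origin groups: Edinburgh:{2,3,8,11} Hanoi:{1,7,10} Lima:{4,9} Porto:{5,6}
Ordered by (a.id, b.id); first 3.

2 | 8 ; 3 | 8 ; 4 | 9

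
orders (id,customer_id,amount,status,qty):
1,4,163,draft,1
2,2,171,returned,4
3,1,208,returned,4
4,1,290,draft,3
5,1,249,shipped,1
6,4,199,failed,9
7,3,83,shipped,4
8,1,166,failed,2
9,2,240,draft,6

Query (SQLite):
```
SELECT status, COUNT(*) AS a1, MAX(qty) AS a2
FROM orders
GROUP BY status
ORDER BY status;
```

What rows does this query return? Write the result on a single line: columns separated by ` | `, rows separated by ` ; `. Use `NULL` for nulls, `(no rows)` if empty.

draft | 3 | 6 ; failed | 2 | 9 ; returned | 2 | 4 ; shipped | 2 | 4

Group orders by status.
Per group compute: COUNT(*), MAX(qty).
  draft: ids {1, 4, 9} → COUNT(*)=3, MAX(qty)=6
  failed: ids {6, 8} → COUNT(*)=2, MAX(qty)=9
  returned: ids {2, 3} → COUNT(*)=2, MAX(qty)=4
  shipped: ids {5, 7} → COUNT(*)=2, MAX(qty)=4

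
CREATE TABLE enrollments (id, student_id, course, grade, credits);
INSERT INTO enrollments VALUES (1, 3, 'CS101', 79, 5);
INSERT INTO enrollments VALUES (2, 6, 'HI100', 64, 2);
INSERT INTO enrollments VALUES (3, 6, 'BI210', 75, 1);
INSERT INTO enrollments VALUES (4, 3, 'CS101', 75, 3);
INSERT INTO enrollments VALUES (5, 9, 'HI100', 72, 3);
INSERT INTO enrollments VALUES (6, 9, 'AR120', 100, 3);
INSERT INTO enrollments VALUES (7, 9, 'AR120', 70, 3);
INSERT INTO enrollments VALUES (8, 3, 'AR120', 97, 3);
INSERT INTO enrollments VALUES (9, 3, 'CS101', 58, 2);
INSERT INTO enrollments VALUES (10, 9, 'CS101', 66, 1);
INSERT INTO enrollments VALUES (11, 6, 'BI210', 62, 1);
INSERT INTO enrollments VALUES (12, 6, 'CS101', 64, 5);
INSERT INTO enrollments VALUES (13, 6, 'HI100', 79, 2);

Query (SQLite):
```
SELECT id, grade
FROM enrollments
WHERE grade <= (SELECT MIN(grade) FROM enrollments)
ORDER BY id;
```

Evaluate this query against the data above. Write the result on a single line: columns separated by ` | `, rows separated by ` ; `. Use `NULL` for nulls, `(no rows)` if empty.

Scalar subquery: MIN(grade) over all enrollments rows = 58.
Keep rows where grade <= that value.

9 | 58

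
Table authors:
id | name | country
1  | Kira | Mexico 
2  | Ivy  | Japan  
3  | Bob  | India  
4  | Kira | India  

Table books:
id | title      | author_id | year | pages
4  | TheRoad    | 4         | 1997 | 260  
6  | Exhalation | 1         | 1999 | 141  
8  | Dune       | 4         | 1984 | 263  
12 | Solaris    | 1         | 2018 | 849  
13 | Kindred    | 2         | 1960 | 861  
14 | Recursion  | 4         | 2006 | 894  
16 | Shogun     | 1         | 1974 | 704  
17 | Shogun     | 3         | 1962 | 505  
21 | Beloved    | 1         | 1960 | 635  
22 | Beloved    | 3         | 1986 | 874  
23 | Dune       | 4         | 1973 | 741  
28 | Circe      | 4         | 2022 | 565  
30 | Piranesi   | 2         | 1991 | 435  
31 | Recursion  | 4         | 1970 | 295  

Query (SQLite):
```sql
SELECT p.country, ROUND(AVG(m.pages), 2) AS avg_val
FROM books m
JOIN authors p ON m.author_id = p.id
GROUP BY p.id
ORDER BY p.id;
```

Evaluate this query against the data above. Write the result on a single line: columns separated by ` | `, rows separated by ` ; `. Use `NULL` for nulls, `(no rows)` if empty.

Join each books row to its authors via author_id.
Group joined rows by authors.id; compute ROUND(AVG(m.pages), 2) per group.
  1: ids {6, 12, 16, 21} → ROUND(AVG(m.pages), 2)=582.25
  2: ids {13, 30} → ROUND(AVG(m.pages), 2)=648
  3: ids {17, 22} → ROUND(AVG(m.pages), 2)=689.5
  4: ids {4, 8, 14, 23, 28, 31} → ROUND(AVG(m.pages), 2)=503

Mexico | 582.25 ; Japan | 648 ; India | 689.5 ; India | 503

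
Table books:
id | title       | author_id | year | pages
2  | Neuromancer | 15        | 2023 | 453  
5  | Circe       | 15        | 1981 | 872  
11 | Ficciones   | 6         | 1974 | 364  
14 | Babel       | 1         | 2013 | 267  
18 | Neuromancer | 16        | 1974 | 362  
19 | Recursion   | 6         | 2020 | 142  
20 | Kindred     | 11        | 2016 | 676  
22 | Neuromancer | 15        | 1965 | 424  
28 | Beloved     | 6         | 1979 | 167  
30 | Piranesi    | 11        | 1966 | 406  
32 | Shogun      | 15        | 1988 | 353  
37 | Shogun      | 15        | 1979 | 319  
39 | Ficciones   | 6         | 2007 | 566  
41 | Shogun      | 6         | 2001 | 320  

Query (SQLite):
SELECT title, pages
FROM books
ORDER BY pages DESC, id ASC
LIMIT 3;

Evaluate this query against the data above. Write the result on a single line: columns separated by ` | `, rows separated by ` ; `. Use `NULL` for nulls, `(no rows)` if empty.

Circe | 872 ; Kindred | 676 ; Ficciones | 566

Sort by pages desc, tiebreak id asc: (872, id=5), (676, id=20), (566, id=39), (453, id=2), (424, id=22), (406, id=30) …. Take first 3.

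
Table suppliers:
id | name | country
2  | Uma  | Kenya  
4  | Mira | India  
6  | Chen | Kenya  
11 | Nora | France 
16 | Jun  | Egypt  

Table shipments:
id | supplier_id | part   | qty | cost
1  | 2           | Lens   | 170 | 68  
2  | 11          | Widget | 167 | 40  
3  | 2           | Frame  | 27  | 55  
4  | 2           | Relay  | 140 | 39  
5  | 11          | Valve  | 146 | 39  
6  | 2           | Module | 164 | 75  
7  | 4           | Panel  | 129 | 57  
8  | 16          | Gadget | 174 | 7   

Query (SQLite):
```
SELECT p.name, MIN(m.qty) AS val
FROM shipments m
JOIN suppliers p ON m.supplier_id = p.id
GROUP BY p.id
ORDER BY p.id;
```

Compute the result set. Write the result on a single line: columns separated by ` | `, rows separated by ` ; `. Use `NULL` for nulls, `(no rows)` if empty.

Join each shipments row to its suppliers via supplier_id.
Group joined rows by suppliers.id; compute MIN(m.qty) per group.
  2: ids {1, 3, 4, 6} → MIN(m.qty)=27
  4: ids {7} → MIN(m.qty)=129
  11: ids {2, 5} → MIN(m.qty)=146
  16: ids {8} → MIN(m.qty)=174

Uma | 27 ; Mira | 129 ; Nora | 146 ; Jun | 174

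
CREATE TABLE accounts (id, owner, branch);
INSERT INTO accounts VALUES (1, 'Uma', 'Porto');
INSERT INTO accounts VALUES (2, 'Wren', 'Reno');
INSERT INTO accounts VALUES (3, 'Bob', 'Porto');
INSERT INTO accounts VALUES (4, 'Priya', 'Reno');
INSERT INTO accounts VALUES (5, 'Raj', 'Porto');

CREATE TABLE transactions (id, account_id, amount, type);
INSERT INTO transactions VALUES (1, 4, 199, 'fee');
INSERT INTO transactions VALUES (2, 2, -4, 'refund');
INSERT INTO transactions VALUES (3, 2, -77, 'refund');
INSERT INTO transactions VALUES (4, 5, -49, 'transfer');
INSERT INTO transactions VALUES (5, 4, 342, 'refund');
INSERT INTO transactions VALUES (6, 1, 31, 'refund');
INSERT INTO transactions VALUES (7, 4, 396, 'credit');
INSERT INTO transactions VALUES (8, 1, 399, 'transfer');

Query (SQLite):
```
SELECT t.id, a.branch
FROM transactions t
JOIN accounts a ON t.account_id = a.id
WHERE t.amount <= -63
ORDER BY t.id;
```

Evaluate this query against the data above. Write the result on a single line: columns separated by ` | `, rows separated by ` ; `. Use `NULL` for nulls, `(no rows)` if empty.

Each transactions row matches the accounts row where account_id = accounts.id.
Then keep rows with t.amount <= -63.

3 | Reno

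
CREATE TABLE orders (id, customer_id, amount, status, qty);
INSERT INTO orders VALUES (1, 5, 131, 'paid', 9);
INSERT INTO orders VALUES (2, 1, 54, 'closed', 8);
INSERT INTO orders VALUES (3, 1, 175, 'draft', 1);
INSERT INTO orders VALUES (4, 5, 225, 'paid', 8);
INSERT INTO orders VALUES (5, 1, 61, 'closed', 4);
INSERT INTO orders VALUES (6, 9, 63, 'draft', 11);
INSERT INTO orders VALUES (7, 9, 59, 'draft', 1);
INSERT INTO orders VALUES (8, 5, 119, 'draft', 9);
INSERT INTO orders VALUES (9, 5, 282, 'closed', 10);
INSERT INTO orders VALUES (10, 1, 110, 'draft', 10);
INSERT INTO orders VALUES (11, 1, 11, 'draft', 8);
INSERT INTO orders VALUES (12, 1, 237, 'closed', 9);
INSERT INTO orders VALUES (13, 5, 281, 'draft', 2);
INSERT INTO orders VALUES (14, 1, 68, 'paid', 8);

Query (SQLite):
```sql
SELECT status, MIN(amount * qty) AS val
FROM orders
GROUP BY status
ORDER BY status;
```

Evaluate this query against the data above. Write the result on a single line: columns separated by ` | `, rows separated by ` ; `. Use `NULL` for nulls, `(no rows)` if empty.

For each row compute amount * qty.
Group by status; take MIN of the expression per group.
  closed: ids {2, 5, 9, 12} → MIN(amount * qty)=244
  draft: ids {3, 6, 7, 8, 10, 11, 13} → MIN(amount * qty)=59
  paid: ids {1, 4, 14} → MIN(amount * qty)=544

closed | 244 ; draft | 59 ; paid | 544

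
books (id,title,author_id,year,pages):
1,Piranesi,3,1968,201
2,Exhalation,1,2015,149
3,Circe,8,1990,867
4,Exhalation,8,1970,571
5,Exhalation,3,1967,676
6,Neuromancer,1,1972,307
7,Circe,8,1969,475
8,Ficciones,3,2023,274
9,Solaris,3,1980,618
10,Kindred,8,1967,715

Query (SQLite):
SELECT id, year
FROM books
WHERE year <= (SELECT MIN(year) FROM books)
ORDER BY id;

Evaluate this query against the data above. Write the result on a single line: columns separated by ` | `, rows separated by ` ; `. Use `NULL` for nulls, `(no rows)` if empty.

Scalar subquery: MIN(year) over all books rows = 1967.
Keep rows where year <= that value.

5 | 1967 ; 10 | 1967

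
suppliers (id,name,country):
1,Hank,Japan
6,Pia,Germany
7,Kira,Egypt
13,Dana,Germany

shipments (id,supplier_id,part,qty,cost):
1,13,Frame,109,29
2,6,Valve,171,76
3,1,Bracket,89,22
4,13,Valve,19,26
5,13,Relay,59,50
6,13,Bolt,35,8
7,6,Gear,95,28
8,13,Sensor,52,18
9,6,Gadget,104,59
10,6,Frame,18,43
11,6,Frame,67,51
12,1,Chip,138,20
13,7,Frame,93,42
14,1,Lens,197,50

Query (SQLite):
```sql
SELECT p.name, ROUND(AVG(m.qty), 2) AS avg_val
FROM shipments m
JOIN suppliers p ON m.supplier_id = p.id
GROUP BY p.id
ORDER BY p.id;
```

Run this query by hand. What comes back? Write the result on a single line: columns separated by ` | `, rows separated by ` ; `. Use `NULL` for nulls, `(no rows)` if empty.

Join each shipments row to its suppliers via supplier_id.
Group joined rows by suppliers.id; compute ROUND(AVG(m.qty), 2) per group.
  1: ids {3, 12, 14} → ROUND(AVG(m.qty), 2)=141.33
  6: ids {2, 7, 9, 10, 11} → ROUND(AVG(m.qty), 2)=91
  7: ids {13} → ROUND(AVG(m.qty), 2)=93
  13: ids {1, 4, 5, 6, 8} → ROUND(AVG(m.qty), 2)=54.8

Hank | 141.33 ; Pia | 91 ; Kira | 93 ; Dana | 54.8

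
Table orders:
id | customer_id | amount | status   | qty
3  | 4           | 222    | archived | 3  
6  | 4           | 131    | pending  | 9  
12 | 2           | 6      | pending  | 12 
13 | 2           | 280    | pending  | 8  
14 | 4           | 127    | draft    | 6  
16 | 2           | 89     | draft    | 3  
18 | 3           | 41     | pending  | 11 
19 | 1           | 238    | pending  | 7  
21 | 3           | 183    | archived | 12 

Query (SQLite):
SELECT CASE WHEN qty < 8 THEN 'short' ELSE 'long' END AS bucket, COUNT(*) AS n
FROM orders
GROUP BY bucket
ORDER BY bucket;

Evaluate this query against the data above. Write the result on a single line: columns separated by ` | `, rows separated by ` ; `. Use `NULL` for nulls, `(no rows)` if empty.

Bucket rows by qty < 8 → 'short' else 'long'; count each bucket.

long | 5 ; short | 4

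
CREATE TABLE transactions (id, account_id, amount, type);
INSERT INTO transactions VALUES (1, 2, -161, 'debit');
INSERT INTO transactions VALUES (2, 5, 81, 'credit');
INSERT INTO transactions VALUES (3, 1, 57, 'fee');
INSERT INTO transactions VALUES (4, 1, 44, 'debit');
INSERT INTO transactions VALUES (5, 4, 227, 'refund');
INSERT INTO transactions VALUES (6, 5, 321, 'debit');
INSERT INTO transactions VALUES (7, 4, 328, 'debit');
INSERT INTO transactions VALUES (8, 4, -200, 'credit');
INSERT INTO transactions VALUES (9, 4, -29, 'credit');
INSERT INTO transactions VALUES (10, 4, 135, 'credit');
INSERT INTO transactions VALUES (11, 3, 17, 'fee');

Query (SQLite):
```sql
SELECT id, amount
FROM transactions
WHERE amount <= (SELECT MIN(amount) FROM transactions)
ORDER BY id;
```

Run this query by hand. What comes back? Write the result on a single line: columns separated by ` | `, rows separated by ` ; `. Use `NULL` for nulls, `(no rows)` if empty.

8 | -200

Scalar subquery: MIN(amount) over all transactions rows = -200.
Keep rows where amount <= that value.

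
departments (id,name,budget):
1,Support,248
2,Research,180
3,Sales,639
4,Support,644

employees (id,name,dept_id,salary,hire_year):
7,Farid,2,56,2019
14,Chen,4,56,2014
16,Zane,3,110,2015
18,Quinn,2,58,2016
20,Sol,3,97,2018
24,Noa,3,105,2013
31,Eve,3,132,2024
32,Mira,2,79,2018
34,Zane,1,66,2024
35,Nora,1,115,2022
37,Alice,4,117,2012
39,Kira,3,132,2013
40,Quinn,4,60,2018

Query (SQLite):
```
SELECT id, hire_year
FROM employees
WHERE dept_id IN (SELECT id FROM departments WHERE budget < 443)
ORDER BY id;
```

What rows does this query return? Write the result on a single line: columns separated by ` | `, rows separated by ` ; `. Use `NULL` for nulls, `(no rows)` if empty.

Inner query: departments.id where budget < 443.
Outer: keep employees rows whose dept_id is in that set.
Inner query → {1, 2}

7 | 2019 ; 18 | 2016 ; 32 | 2018 ; 34 | 2024 ; 35 | 2022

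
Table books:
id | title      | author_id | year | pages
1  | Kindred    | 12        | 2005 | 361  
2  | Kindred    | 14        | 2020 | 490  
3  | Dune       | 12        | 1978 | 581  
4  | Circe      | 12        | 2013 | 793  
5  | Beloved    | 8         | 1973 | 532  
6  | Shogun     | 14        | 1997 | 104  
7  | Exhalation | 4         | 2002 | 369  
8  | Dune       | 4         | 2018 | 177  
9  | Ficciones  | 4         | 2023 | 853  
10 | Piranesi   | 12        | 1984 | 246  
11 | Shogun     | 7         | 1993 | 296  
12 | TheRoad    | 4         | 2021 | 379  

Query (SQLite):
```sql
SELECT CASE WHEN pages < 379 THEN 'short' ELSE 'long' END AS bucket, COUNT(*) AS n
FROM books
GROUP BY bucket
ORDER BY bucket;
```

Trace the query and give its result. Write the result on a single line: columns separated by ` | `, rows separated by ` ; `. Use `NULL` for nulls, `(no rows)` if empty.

long | 6 ; short | 6

Bucket rows by pages < 379 → 'short' else 'long'; count each bucket.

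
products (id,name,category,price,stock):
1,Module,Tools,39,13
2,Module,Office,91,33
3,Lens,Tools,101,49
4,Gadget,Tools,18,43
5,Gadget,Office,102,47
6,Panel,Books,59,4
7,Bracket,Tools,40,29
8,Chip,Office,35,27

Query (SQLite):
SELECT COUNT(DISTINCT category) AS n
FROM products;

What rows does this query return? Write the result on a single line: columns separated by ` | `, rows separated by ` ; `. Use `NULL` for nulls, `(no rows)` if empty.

3

Count distinct non-NULL category values.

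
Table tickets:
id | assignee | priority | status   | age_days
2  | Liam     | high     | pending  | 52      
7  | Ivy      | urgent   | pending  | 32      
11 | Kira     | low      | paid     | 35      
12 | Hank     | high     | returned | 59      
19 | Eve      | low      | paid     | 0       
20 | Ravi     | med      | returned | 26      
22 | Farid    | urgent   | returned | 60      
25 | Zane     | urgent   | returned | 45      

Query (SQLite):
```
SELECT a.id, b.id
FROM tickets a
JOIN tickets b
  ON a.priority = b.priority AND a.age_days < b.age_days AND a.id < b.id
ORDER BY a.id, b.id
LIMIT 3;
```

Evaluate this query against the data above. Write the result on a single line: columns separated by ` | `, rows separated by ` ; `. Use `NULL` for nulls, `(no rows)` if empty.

Pairs (a,b) with same priority, a.age_days < b.age_days, a.id < b.id.
priority groups: high:{2,12} low:{11,19} med:{20} urgent:{7,22,25}
Ordered by (a.id, b.id); first 3.

2 | 12 ; 7 | 22 ; 7 | 25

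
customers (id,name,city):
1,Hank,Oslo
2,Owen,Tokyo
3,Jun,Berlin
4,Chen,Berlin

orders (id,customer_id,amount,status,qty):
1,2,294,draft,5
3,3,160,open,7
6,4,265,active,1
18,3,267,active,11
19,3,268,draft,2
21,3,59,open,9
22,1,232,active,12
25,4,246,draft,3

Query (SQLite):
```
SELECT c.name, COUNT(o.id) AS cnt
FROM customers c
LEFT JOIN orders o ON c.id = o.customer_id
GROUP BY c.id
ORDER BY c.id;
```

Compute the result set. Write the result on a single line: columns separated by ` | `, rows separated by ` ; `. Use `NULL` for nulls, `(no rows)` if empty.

Hank | 1 ; Owen | 1 ; Jun | 4 ; Chen | 2

LEFT JOIN keeps every customers row; unmatched ones get NULL for orders columns.
Group by customers.id and compute COUNT(o.id). COUNT(col) of an all-NULL group is 0.
  1: ids {22} → COUNT(o.id)=1
  2: ids {1} → COUNT(o.id)=1
  3: ids {3, 18, 19, 21} → COUNT(o.id)=4
  4: ids {6, 25} → COUNT(o.id)=2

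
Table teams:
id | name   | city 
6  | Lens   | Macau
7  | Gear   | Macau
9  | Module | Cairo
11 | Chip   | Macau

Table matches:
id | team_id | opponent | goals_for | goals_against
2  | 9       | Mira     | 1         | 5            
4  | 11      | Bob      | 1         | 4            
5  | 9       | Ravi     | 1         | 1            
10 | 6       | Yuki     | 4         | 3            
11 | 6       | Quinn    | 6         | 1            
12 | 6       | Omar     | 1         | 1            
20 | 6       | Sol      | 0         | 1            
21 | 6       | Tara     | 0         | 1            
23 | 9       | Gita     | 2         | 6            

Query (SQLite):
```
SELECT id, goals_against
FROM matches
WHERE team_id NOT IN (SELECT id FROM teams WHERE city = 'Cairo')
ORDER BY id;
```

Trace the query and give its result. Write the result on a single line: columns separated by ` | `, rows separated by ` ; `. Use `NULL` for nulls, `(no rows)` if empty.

4 | 4 ; 10 | 3 ; 11 | 1 ; 12 | 1 ; 20 | 1 ; 21 | 1

Inner query: teams.id where city = 'Cairo'.
Outer: keep matches rows whose team_id is not in that set.
Inner query → {9}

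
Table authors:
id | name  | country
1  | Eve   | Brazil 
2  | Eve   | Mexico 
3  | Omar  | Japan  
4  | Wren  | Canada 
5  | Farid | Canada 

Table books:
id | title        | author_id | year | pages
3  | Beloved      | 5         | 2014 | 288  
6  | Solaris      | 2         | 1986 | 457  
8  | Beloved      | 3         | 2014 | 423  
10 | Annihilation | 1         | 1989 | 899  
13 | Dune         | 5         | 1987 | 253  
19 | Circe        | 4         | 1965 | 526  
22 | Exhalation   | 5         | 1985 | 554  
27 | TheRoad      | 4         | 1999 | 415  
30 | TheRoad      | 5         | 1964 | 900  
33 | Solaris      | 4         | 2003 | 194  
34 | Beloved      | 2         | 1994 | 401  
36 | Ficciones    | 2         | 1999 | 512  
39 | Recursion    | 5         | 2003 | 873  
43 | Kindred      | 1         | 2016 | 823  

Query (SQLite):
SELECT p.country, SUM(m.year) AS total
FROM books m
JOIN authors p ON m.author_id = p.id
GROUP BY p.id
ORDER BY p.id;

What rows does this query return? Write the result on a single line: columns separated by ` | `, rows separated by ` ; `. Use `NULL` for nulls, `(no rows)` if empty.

Join each books row to its authors via author_id.
Group joined rows by authors.id; compute SUM(m.year) per group.
  1: ids {10, 43} → SUM(m.year)=4005
  2: ids {6, 34, 36} → SUM(m.year)=5979
  3: ids {8} → SUM(m.year)=2014
  4: ids {19, 27, 33} → SUM(m.year)=5967
  5: ids {3, 13, 22, 30, 39} → SUM(m.year)=9953

Brazil | 4005 ; Mexico | 5979 ; Japan | 2014 ; Canada | 5967 ; Canada | 9953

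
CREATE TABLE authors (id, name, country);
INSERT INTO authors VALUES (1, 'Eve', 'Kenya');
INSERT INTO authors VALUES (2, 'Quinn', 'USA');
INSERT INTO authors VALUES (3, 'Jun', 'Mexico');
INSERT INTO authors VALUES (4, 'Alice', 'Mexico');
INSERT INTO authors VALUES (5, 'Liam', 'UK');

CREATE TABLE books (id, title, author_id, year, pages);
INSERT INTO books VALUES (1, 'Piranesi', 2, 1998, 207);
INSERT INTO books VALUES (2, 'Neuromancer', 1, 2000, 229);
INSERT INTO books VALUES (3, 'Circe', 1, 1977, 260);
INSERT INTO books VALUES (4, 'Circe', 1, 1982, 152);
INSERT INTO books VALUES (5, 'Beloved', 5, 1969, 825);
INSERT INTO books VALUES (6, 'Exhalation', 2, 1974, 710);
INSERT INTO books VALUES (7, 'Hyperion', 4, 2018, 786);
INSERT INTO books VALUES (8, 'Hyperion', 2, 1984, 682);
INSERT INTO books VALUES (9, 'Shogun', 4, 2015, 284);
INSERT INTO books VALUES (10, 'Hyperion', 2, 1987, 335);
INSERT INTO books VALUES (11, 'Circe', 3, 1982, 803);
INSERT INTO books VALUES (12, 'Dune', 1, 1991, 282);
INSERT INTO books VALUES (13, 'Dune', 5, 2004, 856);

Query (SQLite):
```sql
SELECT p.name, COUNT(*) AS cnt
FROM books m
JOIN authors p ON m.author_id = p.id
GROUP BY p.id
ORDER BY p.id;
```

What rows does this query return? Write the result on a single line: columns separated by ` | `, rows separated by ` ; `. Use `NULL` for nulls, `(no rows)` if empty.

Join each books row to its authors via author_id.
Group joined rows by authors.id; compute COUNT(*) per group.
  1: ids {2, 3, 4, 12} → COUNT(*)=4
  2: ids {1, 6, 8, 10} → COUNT(*)=4
  3: ids {11} → COUNT(*)=1
  4: ids {7, 9} → COUNT(*)=2
  5: ids {5, 13} → COUNT(*)=2

Eve | 4 ; Quinn | 4 ; Jun | 1 ; Alice | 2 ; Liam | 2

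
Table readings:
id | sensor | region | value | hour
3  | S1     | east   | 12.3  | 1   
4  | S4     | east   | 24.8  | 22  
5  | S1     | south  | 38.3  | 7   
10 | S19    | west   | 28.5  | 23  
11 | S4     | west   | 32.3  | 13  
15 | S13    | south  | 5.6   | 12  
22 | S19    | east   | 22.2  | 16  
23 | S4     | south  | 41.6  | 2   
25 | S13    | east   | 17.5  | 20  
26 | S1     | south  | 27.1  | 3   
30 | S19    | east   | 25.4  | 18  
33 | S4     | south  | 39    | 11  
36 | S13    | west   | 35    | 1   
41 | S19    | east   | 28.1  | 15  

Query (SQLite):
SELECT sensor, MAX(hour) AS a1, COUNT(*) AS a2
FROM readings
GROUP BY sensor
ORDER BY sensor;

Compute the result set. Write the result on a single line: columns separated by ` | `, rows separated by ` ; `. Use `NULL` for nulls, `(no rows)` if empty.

S1 | 7 | 3 ; S13 | 20 | 3 ; S19 | 23 | 4 ; S4 | 22 | 4

Group readings by sensor.
Per group compute: MAX(hour), COUNT(*).
  S1: ids {3, 5, 26} → MAX(hour)=7, COUNT(*)=3
  S13: ids {15, 25, 36} → MAX(hour)=20, COUNT(*)=3
  S19: ids {10, 22, 30, 41} → MAX(hour)=23, COUNT(*)=4
  S4: ids {4, 11, 23, 33} → MAX(hour)=22, COUNT(*)=4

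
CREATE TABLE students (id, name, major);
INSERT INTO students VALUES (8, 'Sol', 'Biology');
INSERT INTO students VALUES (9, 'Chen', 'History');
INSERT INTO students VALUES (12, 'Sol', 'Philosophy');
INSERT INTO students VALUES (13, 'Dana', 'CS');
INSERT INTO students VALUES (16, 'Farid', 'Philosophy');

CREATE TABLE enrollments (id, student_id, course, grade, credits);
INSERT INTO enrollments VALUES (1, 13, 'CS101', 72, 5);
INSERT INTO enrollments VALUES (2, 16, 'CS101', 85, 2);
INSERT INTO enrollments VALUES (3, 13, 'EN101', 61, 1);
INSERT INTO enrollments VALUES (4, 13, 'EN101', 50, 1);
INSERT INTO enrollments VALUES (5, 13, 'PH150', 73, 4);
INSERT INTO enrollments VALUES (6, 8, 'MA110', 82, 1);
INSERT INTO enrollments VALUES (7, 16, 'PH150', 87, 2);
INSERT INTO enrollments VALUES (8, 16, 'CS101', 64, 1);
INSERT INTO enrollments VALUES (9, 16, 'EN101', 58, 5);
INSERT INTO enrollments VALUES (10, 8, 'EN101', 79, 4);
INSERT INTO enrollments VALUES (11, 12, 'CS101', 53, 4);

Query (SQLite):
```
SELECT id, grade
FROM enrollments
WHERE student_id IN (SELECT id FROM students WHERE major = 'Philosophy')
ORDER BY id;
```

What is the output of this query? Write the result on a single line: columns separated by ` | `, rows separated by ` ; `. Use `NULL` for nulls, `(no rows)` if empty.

2 | 85 ; 7 | 87 ; 8 | 64 ; 9 | 58 ; 11 | 53

Inner query: students.id where major = 'Philosophy'.
Outer: keep enrollments rows whose student_id is in that set.
Inner query → {12, 16}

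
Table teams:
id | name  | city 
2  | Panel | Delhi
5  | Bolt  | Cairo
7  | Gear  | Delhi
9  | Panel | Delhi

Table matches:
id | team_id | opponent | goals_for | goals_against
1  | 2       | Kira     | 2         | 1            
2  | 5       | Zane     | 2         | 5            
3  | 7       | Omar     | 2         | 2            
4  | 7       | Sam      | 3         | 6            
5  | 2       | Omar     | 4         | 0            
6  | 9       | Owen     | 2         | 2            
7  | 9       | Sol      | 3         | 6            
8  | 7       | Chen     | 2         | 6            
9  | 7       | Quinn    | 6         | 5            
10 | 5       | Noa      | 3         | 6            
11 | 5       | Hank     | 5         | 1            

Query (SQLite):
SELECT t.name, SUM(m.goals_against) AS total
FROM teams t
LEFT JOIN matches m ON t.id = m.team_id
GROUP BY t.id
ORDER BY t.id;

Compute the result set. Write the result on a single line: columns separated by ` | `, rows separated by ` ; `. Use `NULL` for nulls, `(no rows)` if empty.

LEFT JOIN keeps every teams row; unmatched ones get NULL for matches columns.
Group by teams.id and compute SUM(m.goals_against). SUM over an all-NULL group is NULL.
  2: ids {1, 5} → SUM(m.goals_against)=1
  5: ids {2, 10, 11} → SUM(m.goals_against)=12
  7: ids {3, 4, 8, 9} → SUM(m.goals_against)=19
  9: ids {6, 7} → SUM(m.goals_against)=8

Panel | 1 ; Bolt | 12 ; Gear | 19 ; Panel | 8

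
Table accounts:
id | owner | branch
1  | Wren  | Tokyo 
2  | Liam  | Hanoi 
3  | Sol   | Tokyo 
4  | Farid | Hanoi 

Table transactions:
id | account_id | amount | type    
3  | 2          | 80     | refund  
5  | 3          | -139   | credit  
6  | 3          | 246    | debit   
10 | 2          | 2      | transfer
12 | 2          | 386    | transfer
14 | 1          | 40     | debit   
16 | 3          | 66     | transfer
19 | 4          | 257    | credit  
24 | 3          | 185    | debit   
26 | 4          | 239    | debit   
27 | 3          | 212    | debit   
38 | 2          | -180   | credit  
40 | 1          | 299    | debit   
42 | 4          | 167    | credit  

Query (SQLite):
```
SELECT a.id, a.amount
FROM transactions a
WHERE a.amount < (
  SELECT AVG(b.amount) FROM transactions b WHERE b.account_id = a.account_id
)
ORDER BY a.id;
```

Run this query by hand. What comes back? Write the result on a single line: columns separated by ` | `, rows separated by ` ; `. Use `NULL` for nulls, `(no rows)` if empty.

5 | -139 ; 10 | 2 ; 14 | 40 ; 16 | 66 ; 38 | -180 ; 42 | 167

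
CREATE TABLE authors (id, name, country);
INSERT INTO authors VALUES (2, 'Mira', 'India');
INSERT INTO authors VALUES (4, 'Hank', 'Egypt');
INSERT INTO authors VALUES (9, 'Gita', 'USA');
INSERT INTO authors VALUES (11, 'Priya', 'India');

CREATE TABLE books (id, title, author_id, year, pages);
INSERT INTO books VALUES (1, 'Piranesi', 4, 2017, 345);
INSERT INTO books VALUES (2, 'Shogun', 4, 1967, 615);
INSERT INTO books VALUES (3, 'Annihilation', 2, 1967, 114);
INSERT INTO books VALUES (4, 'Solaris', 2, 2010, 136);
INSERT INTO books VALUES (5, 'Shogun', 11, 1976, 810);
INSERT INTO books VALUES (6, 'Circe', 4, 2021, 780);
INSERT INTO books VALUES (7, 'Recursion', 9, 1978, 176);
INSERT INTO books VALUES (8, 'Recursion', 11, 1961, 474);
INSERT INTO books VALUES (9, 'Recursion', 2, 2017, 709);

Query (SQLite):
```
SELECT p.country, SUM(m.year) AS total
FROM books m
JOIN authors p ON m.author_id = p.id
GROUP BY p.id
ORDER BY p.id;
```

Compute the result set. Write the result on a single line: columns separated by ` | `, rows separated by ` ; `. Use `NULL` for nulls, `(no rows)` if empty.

Join each books row to its authors via author_id.
Group joined rows by authors.id; compute SUM(m.year) per group.
  2: ids {3, 4, 9} → SUM(m.year)=5994
  4: ids {1, 2, 6} → SUM(m.year)=6005
  9: ids {7} → SUM(m.year)=1978
  11: ids {5, 8} → SUM(m.year)=3937

India | 5994 ; Egypt | 6005 ; USA | 1978 ; India | 3937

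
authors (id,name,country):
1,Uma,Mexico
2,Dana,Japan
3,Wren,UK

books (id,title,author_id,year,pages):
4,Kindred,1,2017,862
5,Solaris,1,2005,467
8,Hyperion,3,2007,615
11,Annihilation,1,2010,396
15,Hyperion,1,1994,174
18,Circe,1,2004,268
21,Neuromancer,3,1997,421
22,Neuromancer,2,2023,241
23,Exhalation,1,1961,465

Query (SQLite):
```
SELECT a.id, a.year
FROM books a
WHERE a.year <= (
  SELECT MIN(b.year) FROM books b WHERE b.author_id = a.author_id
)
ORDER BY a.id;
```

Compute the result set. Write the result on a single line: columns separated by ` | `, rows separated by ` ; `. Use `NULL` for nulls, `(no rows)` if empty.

21 | 1997 ; 22 | 2023 ; 23 | 1961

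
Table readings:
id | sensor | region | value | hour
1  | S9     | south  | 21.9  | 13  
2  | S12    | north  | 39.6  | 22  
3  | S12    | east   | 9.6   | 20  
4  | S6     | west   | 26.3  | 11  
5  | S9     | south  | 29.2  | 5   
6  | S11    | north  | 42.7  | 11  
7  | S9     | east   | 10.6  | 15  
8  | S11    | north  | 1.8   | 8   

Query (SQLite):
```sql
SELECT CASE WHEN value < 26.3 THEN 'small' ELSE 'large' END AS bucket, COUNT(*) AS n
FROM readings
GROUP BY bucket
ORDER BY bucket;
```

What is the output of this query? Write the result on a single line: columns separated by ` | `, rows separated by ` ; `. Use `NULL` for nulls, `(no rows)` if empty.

large | 4 ; small | 4

Bucket rows by value < 26.3 → 'small' else 'large'; count each bucket.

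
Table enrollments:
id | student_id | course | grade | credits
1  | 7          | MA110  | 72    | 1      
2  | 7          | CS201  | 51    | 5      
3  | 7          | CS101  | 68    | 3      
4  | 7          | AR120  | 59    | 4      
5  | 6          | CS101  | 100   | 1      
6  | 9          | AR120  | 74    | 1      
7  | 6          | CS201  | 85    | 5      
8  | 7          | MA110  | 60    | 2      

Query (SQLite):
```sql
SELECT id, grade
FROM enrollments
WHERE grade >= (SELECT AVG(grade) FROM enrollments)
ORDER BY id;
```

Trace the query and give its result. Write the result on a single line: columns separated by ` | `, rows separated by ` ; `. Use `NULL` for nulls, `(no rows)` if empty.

1 | 72 ; 5 | 100 ; 6 | 74 ; 7 | 85

Scalar subquery: AVG(grade) over all enrollments rows = 71.125.
Keep rows where grade >= that value.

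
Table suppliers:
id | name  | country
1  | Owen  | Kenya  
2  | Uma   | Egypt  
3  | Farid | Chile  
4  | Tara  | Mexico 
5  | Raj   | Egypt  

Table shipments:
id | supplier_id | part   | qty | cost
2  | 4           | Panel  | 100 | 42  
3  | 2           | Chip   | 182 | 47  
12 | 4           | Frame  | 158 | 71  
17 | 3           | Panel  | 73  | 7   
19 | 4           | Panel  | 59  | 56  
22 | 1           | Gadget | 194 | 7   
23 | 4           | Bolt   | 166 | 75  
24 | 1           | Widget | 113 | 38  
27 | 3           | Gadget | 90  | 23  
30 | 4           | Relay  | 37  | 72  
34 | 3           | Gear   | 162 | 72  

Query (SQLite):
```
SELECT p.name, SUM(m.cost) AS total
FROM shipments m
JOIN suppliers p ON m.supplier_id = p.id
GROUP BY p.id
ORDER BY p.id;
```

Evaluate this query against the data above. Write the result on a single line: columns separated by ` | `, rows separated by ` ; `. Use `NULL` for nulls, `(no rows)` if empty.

Join each shipments row to its suppliers via supplier_id.
Group joined rows by suppliers.id; compute SUM(m.cost) per group.
  1: ids {22, 24} → SUM(m.cost)=45
  2: ids {3} → SUM(m.cost)=47
  3: ids {17, 27, 34} → SUM(m.cost)=102
  4: ids {2, 12, 19, 23, 30} → SUM(m.cost)=316

Owen | 45 ; Uma | 47 ; Farid | 102 ; Tara | 316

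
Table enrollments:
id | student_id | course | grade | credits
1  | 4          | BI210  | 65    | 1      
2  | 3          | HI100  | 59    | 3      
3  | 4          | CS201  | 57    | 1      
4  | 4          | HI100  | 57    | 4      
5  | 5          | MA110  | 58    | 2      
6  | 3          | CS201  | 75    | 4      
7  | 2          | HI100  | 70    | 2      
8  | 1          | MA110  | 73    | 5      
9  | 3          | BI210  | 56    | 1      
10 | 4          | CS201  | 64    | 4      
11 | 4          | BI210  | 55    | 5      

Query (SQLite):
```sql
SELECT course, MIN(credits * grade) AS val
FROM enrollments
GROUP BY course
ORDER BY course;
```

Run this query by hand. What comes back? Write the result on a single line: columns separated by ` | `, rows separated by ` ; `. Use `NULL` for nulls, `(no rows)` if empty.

BI210 | 56 ; CS201 | 57 ; HI100 | 140 ; MA110 | 116

For each row compute credits * grade.
Group by course; take MIN of the expression per group.
  BI210: ids {1, 9, 11} → MIN(credits * grade)=56
  CS201: ids {3, 6, 10} → MIN(credits * grade)=57
  HI100: ids {2, 4, 7} → MIN(credits * grade)=140
  MA110: ids {5, 8} → MIN(credits * grade)=116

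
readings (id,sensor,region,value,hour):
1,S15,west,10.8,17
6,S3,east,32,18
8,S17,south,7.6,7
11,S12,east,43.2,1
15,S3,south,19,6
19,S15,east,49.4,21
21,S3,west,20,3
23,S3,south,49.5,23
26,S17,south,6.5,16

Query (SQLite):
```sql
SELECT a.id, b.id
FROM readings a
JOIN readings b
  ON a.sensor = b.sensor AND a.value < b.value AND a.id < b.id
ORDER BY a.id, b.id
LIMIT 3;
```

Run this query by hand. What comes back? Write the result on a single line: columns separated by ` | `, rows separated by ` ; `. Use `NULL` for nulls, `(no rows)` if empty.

1 | 19 ; 6 | 23 ; 15 | 21

Pairs (a,b) with same sensor, a.value < b.value, a.id < b.id.
sensor groups: S12:{11} S15:{1,19} S17:{8,26} S3:{6,15,21,23}
Ordered by (a.id, b.id); first 3.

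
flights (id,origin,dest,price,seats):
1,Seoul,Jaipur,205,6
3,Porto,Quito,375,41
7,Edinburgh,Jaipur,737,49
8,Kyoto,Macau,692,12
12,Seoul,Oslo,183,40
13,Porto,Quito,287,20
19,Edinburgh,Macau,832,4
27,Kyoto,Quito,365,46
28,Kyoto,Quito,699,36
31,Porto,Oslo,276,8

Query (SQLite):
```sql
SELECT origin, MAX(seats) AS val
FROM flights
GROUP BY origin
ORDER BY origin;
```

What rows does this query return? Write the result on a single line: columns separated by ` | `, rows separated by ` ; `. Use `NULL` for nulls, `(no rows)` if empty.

Partition flights by origin; compute MAX(seats) within each group.
  Edinburgh: ids {7, 19} → MAX(seats)=49
  Kyoto: ids {8, 27, 28} → MAX(seats)=46
  Porto: ids {3, 13, 31} → MAX(seats)=41
  Seoul: ids {1, 12} → MAX(seats)=40

Edinburgh | 49 ; Kyoto | 46 ; Porto | 41 ; Seoul | 40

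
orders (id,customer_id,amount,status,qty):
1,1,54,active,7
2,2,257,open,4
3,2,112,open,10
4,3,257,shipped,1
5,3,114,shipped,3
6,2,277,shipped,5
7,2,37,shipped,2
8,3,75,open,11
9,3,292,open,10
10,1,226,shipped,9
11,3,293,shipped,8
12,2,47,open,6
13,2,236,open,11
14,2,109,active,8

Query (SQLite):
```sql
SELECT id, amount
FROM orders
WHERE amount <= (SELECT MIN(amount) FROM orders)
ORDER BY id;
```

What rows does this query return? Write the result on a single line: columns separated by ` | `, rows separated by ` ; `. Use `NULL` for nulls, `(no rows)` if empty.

7 | 37

Scalar subquery: MIN(amount) over all orders rows = 37.
Keep rows where amount <= that value.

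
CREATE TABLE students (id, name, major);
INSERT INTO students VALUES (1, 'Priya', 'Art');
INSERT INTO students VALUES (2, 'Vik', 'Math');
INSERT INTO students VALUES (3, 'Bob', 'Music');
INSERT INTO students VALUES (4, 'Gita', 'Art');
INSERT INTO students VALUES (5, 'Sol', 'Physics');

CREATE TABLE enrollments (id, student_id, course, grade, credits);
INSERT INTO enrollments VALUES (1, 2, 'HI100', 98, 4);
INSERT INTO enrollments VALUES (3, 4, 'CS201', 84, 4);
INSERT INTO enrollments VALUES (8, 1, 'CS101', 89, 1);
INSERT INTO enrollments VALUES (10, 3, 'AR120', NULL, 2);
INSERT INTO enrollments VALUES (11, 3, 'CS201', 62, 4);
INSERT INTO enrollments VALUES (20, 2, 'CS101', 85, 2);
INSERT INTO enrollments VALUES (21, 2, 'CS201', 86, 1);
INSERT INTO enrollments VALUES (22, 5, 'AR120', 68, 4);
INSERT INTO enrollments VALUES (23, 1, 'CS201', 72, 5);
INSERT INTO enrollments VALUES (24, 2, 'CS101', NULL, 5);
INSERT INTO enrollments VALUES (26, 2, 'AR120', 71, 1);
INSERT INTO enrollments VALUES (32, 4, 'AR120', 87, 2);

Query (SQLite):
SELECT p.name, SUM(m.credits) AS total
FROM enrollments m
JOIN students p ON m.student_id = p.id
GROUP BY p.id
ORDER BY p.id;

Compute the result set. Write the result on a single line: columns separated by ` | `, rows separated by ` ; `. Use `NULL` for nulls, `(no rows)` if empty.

Join each enrollments row to its students via student_id.
Group joined rows by students.id; compute SUM(m.credits) per group.
  1: ids {8, 23} → SUM(m.credits)=6
  2: ids {1, 20, 21, 24, 26} → SUM(m.credits)=13
  3: ids {10, 11} → SUM(m.credits)=6
  4: ids {3, 32} → SUM(m.credits)=6
  5: ids {22} → SUM(m.credits)=4

Priya | 6 ; Vik | 13 ; Bob | 6 ; Gita | 6 ; Sol | 4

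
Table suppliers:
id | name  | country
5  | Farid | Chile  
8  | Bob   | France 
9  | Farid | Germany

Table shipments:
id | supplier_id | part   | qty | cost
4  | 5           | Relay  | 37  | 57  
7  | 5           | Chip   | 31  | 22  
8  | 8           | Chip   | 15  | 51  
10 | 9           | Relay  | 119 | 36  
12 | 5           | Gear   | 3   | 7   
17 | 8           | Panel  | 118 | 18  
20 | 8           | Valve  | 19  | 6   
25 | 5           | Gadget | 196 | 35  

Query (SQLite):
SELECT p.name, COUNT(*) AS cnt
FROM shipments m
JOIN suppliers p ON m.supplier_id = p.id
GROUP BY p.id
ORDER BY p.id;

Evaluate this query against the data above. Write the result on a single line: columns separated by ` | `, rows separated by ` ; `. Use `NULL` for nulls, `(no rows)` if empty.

Farid | 4 ; Bob | 3 ; Farid | 1

Join each shipments row to its suppliers via supplier_id.
Group joined rows by suppliers.id; compute COUNT(*) per group.
  5: ids {4, 7, 12, 25} → COUNT(*)=4
  8: ids {8, 17, 20} → COUNT(*)=3
  9: ids {10} → COUNT(*)=1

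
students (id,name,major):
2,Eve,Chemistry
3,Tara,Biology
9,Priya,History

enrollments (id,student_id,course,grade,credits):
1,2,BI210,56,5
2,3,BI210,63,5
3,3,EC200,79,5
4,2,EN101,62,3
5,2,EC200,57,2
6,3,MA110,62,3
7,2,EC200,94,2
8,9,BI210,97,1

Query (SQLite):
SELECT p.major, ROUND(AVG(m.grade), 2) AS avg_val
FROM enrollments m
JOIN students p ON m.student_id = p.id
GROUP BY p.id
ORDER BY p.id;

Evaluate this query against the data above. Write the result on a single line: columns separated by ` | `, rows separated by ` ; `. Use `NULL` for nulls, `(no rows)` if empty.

Join each enrollments row to its students via student_id.
Group joined rows by students.id; compute ROUND(AVG(m.grade), 2) per group.
  2: ids {1, 4, 5, 7} → ROUND(AVG(m.grade), 2)=67.25
  3: ids {2, 3, 6} → ROUND(AVG(m.grade), 2)=68
  9: ids {8} → ROUND(AVG(m.grade), 2)=97

Chemistry | 67.25 ; Biology | 68 ; History | 97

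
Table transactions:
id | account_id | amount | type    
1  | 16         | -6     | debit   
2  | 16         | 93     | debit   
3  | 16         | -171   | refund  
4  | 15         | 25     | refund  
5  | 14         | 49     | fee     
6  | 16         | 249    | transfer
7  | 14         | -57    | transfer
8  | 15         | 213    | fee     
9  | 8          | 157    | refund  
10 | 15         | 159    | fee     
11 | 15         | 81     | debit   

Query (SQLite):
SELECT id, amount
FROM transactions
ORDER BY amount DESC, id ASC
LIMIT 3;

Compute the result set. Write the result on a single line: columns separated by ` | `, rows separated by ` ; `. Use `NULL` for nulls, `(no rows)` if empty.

Sort by amount desc, tiebreak id asc: (249, id=6), (213, id=8), (159, id=10), (157, id=9), (93, id=2), (81, id=11) …. Take first 3.

6 | 249 ; 8 | 213 ; 10 | 159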